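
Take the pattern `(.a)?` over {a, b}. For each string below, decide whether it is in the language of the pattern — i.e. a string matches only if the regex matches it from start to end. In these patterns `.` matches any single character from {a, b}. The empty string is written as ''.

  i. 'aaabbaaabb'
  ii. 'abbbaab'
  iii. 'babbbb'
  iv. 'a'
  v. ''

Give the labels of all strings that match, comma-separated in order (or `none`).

v

i → no match
ii → no match
iii → no match
iv → no match
v → match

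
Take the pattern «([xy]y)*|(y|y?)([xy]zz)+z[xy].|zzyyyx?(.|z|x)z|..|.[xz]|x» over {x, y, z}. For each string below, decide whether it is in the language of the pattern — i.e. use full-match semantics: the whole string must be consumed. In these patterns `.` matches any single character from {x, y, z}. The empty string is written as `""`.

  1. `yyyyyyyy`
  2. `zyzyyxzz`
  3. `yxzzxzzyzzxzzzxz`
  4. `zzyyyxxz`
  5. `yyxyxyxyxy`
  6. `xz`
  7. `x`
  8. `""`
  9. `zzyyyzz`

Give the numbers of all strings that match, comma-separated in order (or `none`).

1, 3, 4, 5, 6, 7, 8, 9

1 → match
2 → no match
3 → match
4 → match
5 → match
6 → match
7 → match
8 → match
9 → match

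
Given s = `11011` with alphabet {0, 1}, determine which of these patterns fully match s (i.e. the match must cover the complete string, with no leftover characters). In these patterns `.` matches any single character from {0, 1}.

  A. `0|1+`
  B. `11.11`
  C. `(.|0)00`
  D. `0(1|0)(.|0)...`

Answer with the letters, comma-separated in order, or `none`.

B

A → no match
B → match
C → no match — must end with `00`
D → no match — must start with `0`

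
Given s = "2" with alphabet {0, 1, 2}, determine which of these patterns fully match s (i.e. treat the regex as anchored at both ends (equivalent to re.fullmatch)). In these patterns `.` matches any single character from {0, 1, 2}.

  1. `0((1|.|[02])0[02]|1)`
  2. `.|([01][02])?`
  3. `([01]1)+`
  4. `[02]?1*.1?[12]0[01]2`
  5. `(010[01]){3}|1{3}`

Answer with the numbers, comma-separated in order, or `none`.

2

1 → no match — must start with "0"
2 → match
3 → no match — must end with "1"
4 → no match
5 → no match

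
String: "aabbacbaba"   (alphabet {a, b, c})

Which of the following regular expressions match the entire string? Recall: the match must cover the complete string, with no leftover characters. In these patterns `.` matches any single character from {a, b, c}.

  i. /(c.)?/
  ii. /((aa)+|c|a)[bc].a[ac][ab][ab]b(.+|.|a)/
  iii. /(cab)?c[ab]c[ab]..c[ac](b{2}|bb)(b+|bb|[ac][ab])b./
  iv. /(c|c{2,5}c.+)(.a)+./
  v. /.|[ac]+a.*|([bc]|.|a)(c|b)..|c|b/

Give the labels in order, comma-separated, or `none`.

ii, v

i → no match
ii → match
iii → no match
iv → no match — must start with "c"
v → match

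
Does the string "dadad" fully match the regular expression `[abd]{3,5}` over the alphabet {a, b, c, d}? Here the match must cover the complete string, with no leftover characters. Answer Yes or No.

Yes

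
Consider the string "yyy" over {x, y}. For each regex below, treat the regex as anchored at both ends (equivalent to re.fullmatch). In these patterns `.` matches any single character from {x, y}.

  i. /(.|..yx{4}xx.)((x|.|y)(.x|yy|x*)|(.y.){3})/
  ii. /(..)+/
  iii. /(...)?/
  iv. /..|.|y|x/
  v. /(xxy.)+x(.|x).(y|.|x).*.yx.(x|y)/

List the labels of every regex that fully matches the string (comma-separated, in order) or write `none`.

iii

i → no match
ii → no match
iii → match
iv → no match
v → no match — must start with "xxy"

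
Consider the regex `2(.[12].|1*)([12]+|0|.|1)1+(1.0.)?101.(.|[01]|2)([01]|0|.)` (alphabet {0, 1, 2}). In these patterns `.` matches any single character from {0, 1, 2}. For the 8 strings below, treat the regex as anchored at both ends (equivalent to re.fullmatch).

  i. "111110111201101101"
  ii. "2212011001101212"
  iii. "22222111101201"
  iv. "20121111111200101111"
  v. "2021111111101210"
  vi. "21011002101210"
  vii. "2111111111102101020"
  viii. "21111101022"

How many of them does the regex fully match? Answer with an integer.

7

i → no match — must start with "2"
ii → match
iii → match
iv → match
v → match
vi → match
vii → match
viii → match
Total matched: 7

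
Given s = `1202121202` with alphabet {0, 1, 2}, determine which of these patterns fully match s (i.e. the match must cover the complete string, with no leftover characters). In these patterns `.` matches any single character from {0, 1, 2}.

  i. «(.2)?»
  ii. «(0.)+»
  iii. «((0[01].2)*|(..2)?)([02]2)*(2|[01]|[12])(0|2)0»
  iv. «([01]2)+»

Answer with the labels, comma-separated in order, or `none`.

iv

i → no match
ii → no match — must start with `0`
iii → no match — must end with `0`
iv → match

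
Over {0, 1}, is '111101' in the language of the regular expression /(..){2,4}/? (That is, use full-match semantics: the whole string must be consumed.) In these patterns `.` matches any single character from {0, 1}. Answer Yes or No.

Yes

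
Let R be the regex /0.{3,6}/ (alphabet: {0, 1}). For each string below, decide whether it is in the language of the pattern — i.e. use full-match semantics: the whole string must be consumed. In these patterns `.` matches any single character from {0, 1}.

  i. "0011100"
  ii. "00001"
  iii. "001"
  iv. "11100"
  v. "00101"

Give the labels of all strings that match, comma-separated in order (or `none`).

i. "0011100" → match
ii. "00001" → match
iii. "001" → no match
iv. "11100" → no match — must start with "0"
v. "00101" → match

i, ii, v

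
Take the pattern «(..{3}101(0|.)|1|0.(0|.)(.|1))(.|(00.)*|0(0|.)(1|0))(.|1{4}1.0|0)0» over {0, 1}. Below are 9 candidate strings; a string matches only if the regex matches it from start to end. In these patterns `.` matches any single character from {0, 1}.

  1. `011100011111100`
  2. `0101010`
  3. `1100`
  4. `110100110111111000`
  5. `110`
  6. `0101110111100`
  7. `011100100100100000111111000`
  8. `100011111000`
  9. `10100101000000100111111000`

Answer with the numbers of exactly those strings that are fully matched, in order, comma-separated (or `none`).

1, 2, 3, 5, 7, 8

1 → match
2 → match
3 → match
4 → no match
5 → match
6 → no match
7 → match
8 → match
9 → no match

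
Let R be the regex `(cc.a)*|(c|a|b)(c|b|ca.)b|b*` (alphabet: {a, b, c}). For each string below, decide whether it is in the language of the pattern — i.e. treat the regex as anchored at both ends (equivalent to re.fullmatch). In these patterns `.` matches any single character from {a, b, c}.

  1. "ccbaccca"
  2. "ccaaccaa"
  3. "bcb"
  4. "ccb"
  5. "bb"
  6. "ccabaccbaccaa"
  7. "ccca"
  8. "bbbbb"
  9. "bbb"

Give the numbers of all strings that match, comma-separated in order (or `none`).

1 → match
2 → match
3 → match
4 → match
5 → match
6 → no match
7 → match
8 → match
9 → match

1, 2, 3, 4, 5, 7, 8, 9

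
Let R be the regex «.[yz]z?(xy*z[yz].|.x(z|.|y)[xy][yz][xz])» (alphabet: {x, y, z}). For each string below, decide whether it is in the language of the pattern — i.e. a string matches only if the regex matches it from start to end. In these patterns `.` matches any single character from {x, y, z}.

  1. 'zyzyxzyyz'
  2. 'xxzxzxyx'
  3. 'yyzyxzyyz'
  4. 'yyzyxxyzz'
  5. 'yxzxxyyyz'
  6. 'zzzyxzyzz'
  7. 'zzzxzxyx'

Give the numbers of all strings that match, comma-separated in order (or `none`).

1. 'zyzyxzyyz' → match
2. 'xxzxzxyx' → no match
3. 'yyzyxzyyz' → match
4. 'yyzyxxyzz' → match
5. 'yxzxxyyyz' → no match
6. 'zzzyxzyzz' → match
7. 'zzzxzxyx' → match

1, 3, 4, 6, 7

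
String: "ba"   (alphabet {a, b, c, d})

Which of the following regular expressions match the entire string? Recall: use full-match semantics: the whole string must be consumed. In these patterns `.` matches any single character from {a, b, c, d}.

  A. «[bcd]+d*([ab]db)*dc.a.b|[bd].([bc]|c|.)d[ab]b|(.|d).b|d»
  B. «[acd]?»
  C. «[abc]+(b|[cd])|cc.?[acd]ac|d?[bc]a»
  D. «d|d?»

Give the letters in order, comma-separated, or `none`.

A → no match
B → no match
C → match
D → no match

C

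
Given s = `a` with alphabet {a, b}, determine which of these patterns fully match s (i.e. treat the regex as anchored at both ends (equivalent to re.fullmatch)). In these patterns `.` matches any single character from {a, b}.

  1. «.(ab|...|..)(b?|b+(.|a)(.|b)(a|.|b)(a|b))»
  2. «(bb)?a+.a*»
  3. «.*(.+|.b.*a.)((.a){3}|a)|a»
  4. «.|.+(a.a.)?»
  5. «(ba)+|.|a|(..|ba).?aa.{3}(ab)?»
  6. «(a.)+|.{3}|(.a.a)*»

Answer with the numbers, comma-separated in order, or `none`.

3, 4, 5

1 → no match
2 → no match
3 → match
4 → match
5 → match
6 → no match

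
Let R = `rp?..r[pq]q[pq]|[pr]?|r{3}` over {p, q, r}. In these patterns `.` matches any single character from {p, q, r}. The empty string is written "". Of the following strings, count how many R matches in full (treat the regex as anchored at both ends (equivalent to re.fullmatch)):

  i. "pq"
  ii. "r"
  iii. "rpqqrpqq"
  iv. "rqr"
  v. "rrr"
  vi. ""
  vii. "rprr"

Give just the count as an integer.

4

i → no match
ii → match
iii → match
iv → no match
v → match
vi → match
vii → no match
Total matched: 4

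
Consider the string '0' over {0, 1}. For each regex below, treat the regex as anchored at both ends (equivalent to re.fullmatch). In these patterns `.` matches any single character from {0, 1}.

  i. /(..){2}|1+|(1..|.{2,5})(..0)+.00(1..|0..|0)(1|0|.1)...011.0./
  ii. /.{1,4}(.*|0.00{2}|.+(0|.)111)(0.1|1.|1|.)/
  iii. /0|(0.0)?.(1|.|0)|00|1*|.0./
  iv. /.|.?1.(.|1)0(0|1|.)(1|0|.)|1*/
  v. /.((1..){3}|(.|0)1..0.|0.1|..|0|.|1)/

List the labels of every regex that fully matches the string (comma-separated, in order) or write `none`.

iii, iv

i → no match
ii → no match
iii → match
iv → match
v → no match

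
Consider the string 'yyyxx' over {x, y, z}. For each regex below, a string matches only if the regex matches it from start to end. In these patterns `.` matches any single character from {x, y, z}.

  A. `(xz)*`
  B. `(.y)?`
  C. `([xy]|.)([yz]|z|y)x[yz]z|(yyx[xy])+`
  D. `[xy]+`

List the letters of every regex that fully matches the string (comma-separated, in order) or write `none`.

A → no match
B → no match
C → no match
D → match

D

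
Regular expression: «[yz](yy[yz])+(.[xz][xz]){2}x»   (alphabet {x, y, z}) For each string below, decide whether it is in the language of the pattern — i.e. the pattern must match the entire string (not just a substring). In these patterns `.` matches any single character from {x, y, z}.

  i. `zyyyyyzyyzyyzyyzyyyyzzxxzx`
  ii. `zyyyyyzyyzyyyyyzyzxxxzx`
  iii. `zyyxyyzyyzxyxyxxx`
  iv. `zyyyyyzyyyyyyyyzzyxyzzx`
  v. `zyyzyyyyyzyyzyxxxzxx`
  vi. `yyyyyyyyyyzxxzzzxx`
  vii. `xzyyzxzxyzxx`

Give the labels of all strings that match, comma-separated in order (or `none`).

i → match
ii → match
iii → no match
iv → no match
v → match
vi → no match
vii → no match

i, ii, v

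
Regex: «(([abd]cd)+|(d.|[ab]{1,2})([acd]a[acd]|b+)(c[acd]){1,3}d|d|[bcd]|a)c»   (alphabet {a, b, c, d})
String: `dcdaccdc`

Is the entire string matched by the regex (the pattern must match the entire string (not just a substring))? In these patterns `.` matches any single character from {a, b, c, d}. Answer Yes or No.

No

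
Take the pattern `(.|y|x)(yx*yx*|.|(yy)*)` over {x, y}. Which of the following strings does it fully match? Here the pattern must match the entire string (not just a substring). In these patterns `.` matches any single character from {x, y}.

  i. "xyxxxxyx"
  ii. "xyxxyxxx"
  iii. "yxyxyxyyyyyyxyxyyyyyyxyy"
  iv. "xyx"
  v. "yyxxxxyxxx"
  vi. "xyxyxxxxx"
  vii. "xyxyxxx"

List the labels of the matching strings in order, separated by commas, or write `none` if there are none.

i, ii, v, vi, vii

i. "xyxxxxyx" → match
ii. "xyxxyxxx" → match
iii → no match
iv. "xyx" → no match
v. "yyxxxxyxxx" → match
vi. "xyxyxxxxx" → match
vii. "xyxyxxx" → match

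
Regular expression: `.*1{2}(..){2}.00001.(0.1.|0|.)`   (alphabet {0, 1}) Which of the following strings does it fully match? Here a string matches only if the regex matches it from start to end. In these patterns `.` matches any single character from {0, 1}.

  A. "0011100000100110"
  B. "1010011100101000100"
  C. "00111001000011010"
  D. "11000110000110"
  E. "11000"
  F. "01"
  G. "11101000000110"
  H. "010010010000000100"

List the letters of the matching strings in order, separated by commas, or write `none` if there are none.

A → no match
B → no match
C → no match
D → match
E → no match
F → no match
G → match
H → no match

D, G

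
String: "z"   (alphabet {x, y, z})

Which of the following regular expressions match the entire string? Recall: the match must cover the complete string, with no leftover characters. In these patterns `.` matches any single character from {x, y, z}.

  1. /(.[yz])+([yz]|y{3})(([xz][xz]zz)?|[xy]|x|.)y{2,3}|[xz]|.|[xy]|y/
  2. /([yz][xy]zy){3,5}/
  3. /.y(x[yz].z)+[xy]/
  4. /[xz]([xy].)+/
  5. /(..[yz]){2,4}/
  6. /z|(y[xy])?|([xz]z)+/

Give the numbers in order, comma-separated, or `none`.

1, 6

1 → match
2 → no match — must end with "zy"
3 → no match
4 → no match
5 → no match
6 → match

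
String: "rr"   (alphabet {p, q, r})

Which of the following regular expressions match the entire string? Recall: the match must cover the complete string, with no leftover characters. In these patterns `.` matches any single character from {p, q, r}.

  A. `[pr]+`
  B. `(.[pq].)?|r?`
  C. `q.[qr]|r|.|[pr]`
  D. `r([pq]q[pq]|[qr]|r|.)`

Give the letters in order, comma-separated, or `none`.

A, D

A → match
B → no match
C → no match
D → match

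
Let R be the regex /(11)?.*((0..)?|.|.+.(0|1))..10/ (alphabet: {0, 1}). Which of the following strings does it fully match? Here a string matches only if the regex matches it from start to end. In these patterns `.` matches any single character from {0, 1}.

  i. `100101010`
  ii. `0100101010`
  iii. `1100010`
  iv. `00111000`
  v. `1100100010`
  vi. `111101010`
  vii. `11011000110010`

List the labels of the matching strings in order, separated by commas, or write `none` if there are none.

i → match
ii → match
iii → match
iv → no match — must end with `10`
v → match
vi → match
vii → match

i, ii, iii, v, vi, vii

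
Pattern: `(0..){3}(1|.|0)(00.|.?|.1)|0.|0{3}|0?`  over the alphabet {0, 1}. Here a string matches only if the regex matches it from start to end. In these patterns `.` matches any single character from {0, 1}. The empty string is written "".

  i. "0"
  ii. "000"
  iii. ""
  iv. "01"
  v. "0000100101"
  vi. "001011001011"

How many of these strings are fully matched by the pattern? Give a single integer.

6

i → match
ii → match
iii → match
iv → match
v → match
vi → match
Total matched: 6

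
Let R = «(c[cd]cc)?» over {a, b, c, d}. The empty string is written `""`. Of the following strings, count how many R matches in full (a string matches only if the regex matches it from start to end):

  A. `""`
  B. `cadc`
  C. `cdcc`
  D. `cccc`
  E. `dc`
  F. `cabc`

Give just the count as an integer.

A → match
B → no match
C → match
D → match
E → no match
F → no match
Total matched: 3

3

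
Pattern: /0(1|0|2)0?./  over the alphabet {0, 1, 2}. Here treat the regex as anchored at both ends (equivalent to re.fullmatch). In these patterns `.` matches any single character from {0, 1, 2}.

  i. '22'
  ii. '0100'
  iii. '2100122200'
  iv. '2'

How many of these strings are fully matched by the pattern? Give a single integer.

i. '22' → no match — must start with '0'
ii. '0100' → match
iii. '2100122200' → no match — must start with '0'
iv. '2' → no match — must start with '0'
Total matched: 1

1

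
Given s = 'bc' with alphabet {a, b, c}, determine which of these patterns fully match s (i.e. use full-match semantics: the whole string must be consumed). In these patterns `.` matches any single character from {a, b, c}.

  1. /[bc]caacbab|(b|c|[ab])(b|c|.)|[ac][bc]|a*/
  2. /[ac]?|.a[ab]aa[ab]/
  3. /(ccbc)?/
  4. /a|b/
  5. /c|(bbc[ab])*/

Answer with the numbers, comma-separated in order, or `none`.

1 → match
2 → no match
3 → no match
4 → no match
5 → no match

1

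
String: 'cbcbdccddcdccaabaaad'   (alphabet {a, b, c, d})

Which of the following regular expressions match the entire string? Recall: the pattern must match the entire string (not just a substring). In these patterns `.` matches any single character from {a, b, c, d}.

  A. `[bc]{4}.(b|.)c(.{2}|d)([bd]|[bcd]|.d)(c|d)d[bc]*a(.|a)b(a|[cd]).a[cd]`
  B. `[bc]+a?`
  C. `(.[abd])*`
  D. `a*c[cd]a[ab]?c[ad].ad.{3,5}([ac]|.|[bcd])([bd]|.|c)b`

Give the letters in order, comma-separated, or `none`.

A → match
B → no match
C → no match
D → no match — must end with 'b'

A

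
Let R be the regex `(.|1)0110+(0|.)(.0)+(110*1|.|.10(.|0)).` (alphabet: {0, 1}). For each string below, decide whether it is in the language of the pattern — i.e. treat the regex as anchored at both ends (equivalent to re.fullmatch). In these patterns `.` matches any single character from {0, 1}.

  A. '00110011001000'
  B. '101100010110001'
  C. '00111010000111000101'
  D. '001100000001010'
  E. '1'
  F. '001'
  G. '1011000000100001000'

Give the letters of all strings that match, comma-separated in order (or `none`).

A, D, G

A → match
B → no match
C → no match
D → match
E. '1' → no match
F. '001' → no match
G → match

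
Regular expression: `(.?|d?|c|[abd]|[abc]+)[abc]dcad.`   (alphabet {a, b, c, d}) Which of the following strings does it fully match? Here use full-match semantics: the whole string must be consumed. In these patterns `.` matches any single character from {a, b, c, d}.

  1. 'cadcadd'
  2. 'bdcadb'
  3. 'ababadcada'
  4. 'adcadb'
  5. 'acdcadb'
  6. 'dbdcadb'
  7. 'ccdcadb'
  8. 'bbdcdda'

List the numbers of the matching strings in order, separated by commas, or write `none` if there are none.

1, 2, 3, 4, 5, 6, 7

1 → match
2 → match
3 → match
4 → match
5 → match
6 → match
7 → match
8 → no match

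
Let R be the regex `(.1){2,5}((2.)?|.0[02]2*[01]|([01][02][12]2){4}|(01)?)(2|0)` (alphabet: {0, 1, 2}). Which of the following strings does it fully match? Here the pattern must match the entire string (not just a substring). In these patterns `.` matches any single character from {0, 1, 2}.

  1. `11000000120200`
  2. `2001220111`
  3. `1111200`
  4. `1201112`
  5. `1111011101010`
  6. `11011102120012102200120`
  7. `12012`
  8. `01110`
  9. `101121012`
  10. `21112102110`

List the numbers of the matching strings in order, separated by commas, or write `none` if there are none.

1 → no match
2 → no match
3 → match
4 → no match
5 → match
6 → match
7 → no match
8 → match
9 → no match
10 → no match

3, 5, 6, 8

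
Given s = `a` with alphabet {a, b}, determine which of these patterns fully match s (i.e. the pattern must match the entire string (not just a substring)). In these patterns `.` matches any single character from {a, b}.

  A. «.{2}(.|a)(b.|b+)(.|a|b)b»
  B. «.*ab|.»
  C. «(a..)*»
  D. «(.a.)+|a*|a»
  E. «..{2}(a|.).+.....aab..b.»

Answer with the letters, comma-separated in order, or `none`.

A → no match — must end with `b`
B → match
C → no match
D → match
E → no match

B, D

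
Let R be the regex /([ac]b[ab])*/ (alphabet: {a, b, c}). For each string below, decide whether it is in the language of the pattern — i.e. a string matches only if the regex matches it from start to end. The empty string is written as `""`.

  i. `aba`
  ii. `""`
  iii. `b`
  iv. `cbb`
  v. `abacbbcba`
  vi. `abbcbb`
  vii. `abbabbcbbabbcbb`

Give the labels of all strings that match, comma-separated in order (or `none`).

i → match
ii → match
iii → no match
iv → match
v → match
vi → match
vii → match

i, ii, iv, v, vi, vii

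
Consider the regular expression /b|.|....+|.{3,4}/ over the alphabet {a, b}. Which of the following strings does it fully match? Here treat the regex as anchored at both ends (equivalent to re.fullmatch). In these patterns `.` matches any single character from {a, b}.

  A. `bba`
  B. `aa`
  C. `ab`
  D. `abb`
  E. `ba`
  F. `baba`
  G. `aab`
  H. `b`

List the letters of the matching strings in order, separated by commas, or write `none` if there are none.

A → match
B → no match
C → no match
D → match
E → no match
F → match
G → match
H → match

A, D, F, G, H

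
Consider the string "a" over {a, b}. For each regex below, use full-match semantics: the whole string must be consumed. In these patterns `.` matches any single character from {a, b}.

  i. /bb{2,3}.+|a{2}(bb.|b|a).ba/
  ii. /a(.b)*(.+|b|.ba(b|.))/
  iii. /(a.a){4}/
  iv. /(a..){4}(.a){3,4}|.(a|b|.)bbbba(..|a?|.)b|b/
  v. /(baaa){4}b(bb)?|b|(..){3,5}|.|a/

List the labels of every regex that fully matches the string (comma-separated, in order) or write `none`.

i → no match
ii → no match
iii → no match
iv → no match
v → match

v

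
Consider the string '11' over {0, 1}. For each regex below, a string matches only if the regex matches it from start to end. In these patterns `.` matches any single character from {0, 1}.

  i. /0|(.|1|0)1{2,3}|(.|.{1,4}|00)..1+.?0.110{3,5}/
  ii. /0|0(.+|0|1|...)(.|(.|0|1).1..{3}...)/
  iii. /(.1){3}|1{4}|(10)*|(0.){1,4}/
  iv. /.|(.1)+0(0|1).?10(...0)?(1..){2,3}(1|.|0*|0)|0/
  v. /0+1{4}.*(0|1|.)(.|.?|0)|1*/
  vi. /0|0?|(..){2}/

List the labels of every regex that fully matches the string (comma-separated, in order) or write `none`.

v

i → no match
ii → no match — must start with '0'
iii → no match
iv → no match
v → match
vi → no match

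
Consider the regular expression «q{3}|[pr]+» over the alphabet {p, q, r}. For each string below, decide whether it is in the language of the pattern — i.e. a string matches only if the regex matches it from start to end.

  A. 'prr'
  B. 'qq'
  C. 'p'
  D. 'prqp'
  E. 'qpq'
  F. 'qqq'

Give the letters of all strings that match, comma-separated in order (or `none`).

A, C, F

A. 'prr' → match
B. 'qq' → no match
C. 'p' → match
D. 'prqp' → no match
E. 'qpq' → no match
F. 'qqq' → match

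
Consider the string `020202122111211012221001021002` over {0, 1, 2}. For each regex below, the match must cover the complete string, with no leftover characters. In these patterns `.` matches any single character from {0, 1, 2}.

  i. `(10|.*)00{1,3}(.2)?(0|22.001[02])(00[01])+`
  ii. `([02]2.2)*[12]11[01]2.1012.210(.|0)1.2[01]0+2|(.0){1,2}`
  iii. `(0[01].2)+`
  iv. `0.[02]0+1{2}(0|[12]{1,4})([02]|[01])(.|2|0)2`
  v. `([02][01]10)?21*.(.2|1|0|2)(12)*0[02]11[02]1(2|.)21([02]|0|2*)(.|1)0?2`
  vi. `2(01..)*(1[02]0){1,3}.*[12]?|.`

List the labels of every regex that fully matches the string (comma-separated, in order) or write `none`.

i → no match
ii → match
iii → no match
iv → no match
v → no match
vi → no match

ii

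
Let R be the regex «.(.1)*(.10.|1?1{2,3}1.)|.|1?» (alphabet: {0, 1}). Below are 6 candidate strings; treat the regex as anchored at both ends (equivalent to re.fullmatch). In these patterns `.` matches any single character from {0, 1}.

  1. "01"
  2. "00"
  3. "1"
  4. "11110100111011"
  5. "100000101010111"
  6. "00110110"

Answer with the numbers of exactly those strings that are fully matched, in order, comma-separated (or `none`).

1 → no match
2 → no match
3 → match
4 → no match
5 → no match
6 → no match

3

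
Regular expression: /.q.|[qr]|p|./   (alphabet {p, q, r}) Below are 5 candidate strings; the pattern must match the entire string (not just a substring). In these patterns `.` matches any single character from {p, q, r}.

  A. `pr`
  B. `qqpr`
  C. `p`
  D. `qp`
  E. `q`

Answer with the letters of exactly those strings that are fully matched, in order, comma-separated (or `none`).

C, E

A. `pr` → no match
B. `qqpr` → no match
C. `p` → match
D. `qp` → no match
E. `q` → match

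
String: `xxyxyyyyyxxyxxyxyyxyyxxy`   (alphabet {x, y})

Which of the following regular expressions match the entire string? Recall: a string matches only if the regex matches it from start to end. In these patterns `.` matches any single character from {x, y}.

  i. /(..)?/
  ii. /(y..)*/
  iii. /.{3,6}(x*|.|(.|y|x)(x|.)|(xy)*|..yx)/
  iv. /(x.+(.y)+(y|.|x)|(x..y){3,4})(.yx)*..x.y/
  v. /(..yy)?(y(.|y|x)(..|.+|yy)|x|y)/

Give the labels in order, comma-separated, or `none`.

iv

i → no match
ii → no match
iii → no match
iv → match
v → no match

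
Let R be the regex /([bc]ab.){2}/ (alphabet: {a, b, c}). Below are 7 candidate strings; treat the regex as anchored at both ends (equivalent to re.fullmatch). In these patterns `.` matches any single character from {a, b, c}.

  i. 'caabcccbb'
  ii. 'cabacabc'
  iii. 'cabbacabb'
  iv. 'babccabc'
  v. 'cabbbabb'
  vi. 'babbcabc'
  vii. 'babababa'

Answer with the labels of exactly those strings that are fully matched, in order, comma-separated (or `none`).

ii, iv, v, vi, vii

i → no match
ii → match
iii → no match
iv → match
v → match
vi → match
vii → match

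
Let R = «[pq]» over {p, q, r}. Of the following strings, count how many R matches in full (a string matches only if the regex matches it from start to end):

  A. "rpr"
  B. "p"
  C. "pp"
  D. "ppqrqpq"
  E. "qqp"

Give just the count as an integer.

A → no match
B → match
C → no match
D → no match
E → no match
Total matched: 1

1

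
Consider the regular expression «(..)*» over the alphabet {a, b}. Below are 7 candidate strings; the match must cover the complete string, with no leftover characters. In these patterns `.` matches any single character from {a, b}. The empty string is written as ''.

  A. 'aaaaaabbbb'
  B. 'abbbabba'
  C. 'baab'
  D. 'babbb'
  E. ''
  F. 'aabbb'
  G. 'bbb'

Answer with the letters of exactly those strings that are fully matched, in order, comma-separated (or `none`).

A → match
B → match
C → match
D → no match
E → match
F → no match
G → no match

A, B, C, E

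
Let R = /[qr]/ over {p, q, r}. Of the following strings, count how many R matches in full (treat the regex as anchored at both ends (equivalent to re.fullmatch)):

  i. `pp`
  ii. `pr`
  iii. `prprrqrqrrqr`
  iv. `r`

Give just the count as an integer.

i. `pp` → no match
ii. `pr` → no match
iii. `prprrqrqrrqr` → no match
iv. `r` → match
Total matched: 1

1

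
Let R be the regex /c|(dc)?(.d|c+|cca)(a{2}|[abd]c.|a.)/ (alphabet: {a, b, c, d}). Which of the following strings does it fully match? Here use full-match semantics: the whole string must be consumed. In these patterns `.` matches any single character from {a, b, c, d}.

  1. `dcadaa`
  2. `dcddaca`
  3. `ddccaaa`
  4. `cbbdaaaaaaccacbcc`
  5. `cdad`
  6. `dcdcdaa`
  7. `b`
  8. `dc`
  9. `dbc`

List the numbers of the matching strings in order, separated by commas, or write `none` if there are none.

1. `dcadaa` → match
2. `dcddaca` → match
3. `ddccaaa` → no match
4 → no match
5. `cdad` → match
6. `dcdcdaa` → no match
7. `b` → no match
8. `dc` → no match
9. `dbc` → no match

1, 2, 5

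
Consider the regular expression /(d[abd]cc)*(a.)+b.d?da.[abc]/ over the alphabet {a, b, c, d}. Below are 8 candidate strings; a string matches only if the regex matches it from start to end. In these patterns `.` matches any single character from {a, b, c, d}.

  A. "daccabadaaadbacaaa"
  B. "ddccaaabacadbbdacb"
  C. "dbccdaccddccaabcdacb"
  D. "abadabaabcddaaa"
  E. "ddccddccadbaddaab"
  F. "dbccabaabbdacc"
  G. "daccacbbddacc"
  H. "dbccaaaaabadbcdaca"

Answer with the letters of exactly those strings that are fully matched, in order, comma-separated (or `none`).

A → no match
B → match
C → match
D → match
E → match
F → match
G → match
H → match

B, C, D, E, F, G, H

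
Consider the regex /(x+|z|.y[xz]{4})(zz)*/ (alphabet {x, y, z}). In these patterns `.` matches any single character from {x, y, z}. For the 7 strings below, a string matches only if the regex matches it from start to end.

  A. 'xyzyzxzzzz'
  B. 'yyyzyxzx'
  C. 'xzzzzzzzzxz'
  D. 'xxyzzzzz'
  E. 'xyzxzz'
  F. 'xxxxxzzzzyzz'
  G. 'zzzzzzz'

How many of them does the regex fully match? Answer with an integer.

2

A → no match
B → no match
C → no match
D → no match
E → match
F → no match
G → match
Total matched: 2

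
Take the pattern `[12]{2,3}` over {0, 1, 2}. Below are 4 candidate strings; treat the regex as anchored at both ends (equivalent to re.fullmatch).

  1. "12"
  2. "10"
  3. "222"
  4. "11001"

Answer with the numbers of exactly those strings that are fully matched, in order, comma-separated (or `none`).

1, 3

1 → match
2 → no match
3 → match
4 → no match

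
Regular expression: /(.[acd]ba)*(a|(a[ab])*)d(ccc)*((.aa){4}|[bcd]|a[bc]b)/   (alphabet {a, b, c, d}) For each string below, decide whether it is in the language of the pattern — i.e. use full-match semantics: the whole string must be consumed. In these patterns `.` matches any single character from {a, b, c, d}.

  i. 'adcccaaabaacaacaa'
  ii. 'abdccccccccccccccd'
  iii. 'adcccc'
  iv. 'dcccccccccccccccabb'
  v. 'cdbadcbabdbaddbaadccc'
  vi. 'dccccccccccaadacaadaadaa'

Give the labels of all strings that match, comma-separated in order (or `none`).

i, iii, iv

i → match
ii → no match
iii → match
iv → match
v → no match
vi → no match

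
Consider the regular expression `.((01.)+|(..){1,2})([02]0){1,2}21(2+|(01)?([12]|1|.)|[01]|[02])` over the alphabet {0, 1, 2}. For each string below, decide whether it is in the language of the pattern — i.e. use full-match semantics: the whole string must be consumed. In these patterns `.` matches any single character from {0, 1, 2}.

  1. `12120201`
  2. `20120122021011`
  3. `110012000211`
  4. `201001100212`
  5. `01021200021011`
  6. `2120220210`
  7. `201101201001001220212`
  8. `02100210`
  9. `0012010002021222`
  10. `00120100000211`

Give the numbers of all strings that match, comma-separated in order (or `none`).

1 → no match
2 → match
3 → match
4 → match
5 → match
6 → match
7 → match
8 → match
9 → match
10 → match

2, 3, 4, 5, 6, 7, 8, 9, 10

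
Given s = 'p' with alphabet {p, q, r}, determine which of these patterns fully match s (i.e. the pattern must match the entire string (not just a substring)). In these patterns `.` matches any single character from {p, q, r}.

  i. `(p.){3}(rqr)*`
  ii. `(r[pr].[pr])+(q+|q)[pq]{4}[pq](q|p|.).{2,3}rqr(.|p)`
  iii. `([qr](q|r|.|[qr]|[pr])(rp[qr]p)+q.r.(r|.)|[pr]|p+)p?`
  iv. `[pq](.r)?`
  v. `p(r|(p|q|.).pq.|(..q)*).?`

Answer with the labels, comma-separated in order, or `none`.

i → no match
ii → no match — must start with 'r'
iii → match
iv → match
v → match

iii, iv, v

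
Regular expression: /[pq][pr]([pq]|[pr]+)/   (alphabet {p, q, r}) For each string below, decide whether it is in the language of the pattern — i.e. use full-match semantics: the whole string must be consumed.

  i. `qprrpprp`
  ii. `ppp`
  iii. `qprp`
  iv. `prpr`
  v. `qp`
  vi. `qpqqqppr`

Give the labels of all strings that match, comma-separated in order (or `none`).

i → match
ii → match
iii → match
iv → match
v → no match
vi → no match

i, ii, iii, iv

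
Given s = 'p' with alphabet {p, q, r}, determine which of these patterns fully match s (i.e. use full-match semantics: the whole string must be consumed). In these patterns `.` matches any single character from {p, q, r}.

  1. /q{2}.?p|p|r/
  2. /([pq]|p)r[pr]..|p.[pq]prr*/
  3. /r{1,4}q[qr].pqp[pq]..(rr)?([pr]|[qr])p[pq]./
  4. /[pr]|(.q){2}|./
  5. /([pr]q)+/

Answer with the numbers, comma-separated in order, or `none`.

1 → match
2 → no match
3 → no match — must start with 'r'
4 → match
5 → no match — must end with 'q'

1, 4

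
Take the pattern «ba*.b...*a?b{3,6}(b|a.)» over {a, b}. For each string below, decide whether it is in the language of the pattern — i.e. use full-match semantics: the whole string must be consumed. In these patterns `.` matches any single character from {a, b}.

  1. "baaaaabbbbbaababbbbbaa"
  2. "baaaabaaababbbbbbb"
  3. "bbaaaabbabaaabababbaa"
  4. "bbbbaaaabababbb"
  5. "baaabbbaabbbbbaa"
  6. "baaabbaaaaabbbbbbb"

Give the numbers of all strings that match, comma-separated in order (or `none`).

1 → match
2 → match
3 → no match
4 → no match
5 → match
6 → match

1, 2, 5, 6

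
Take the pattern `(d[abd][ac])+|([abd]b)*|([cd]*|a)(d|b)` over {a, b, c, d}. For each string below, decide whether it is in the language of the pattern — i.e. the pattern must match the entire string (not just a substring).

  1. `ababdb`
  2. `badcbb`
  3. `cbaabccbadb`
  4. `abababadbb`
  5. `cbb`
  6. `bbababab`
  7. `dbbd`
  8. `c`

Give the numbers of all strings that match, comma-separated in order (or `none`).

1 → match
2 → no match
3 → no match
4 → no match
5 → no match
6 → match
7 → no match
8 → no match

1, 6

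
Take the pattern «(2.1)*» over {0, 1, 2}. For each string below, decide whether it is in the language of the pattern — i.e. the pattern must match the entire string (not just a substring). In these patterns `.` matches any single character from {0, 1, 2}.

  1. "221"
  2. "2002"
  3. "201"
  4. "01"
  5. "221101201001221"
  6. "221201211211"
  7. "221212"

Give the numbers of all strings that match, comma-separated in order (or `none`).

1, 3, 6

1 → match
2 → no match
3 → match
4 → no match
5 → no match
6 → match
7 → no match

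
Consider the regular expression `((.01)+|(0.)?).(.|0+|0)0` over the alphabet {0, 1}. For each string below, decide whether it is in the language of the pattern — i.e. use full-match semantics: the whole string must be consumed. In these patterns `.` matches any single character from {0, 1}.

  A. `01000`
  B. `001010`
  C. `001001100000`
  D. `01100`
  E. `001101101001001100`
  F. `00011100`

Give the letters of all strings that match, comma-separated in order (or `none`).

A → match
B → match
C → match
D → match
E → match
F → no match

A, B, C, D, E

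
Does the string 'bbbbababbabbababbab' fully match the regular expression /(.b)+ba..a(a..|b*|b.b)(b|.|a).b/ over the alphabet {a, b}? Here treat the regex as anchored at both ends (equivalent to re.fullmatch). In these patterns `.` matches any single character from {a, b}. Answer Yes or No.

Yes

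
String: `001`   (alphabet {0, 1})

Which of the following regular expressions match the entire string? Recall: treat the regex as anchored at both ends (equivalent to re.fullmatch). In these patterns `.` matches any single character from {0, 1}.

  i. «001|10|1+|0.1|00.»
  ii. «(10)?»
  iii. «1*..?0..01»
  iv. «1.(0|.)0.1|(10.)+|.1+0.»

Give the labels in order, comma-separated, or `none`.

i → match
ii → no match
iii → no match
iv → no match

i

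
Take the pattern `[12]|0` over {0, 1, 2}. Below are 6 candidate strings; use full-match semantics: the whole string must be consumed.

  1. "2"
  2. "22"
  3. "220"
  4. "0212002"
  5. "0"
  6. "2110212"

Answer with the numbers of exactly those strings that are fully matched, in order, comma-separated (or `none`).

1, 5

1 → match
2 → no match
3 → no match
4 → no match
5 → match
6 → no match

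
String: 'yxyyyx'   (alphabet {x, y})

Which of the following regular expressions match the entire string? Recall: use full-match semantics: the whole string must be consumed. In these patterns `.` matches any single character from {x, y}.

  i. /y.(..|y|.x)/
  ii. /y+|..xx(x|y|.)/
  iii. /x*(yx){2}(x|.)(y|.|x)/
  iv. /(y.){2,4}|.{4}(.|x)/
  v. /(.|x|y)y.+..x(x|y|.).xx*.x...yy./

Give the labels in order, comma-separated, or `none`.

i → no match
ii → no match
iii → no match
iv → match
v → no match

iv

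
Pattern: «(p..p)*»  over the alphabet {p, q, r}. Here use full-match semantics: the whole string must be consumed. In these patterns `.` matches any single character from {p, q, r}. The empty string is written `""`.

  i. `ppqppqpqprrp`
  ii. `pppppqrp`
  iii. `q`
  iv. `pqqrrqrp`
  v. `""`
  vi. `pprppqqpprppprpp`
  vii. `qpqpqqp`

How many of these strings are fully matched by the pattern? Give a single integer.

i → no match
ii → match
iii → no match
iv → no match
v → match
vi → match
vii → no match
Total matched: 3

3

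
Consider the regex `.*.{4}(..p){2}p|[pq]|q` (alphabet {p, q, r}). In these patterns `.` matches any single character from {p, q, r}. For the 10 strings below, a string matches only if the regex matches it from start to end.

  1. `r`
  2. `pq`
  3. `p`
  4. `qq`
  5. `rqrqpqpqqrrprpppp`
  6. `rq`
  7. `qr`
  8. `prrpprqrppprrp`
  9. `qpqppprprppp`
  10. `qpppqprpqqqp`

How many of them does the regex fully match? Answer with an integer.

1 → no match
2 → no match
3 → match
4 → no match
5 → no match
6 → no match
7 → no match
8 → no match
9 → match
10 → no match
Total matched: 2

2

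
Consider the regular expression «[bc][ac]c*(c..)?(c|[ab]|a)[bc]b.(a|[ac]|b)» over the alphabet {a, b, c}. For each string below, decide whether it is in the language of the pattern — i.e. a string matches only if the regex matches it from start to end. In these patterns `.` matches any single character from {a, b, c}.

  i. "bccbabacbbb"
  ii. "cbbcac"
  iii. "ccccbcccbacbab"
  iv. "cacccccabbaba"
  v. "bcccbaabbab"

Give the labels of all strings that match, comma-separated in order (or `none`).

v

i → no match
ii → no match
iii → no match
iv → no match
v → match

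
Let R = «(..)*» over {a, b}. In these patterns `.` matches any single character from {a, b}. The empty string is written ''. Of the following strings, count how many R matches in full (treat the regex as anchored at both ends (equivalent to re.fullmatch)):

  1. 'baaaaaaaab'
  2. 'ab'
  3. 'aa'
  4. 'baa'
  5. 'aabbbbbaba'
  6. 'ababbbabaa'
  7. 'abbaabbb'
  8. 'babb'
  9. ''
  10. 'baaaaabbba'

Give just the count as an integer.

1 → match
2 → match
3 → match
4 → no match
5 → match
6 → match
7 → match
8 → match
9 → match
10 → match
Total matched: 9

9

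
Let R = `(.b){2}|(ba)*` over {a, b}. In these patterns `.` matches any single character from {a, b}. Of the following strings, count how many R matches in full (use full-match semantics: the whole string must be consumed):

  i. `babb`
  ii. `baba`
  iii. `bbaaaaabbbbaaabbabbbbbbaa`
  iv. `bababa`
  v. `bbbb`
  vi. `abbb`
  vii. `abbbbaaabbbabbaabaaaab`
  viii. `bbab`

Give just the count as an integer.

5

i → no match
ii → match
iii → no match
iv → match
v → match
vi → match
vii → no match
viii → match
Total matched: 5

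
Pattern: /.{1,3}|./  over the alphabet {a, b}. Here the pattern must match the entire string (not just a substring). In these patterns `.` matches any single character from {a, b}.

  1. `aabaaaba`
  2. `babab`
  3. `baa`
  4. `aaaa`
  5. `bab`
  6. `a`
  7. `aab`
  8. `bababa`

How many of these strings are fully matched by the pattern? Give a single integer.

1 → no match
2 → no match
3 → match
4 → no match
5 → match
6 → match
7 → match
8 → no match
Total matched: 4

4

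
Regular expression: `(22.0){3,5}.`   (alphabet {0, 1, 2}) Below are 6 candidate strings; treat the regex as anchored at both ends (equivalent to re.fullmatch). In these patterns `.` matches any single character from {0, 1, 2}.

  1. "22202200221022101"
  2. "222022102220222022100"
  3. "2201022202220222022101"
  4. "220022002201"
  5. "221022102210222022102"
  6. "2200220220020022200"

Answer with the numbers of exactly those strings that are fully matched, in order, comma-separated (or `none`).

1, 2, 5

1 → match
2 → match
3 → no match
4 → no match
5 → match
6 → no match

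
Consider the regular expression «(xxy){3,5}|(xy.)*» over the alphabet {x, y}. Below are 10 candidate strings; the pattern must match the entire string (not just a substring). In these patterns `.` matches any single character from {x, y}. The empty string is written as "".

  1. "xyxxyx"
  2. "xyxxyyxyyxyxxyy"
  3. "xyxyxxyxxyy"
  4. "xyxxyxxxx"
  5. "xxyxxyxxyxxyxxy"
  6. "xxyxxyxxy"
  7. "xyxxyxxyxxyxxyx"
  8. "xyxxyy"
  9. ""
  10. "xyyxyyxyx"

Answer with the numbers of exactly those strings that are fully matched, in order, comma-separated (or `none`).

1, 2, 5, 6, 7, 8, 9, 10

1 → match
2 → match
3 → no match
4 → no match
5 → match
6 → match
7 → match
8 → match
9 → match
10 → match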